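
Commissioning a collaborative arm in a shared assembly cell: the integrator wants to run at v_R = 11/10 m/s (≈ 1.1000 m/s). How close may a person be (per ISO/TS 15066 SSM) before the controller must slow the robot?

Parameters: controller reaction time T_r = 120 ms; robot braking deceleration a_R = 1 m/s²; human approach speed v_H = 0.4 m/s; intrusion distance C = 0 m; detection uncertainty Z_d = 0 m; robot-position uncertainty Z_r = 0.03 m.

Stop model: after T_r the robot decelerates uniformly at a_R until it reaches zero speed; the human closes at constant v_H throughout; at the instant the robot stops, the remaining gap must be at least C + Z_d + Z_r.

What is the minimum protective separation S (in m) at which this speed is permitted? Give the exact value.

braking lasts T_s = (11/10)/1 = 1.1000 s
robot in T_r: 1.1000·0.1200 = 0.1320 m
braking distance = 1.1000²/(2·1.0000) = 0.6050 m
person approaches 0.4000·(0.1200+1.1000) = 0.4880 m
residual clearance needed = 0.0000+0.0000+0.0300 = 0.0300 m
S_min ≈ 0.1320+0.6050+0.4880+0.0300  ⇒  S_min = 251/200 m

S_min = 251/200 m = 1.2550 m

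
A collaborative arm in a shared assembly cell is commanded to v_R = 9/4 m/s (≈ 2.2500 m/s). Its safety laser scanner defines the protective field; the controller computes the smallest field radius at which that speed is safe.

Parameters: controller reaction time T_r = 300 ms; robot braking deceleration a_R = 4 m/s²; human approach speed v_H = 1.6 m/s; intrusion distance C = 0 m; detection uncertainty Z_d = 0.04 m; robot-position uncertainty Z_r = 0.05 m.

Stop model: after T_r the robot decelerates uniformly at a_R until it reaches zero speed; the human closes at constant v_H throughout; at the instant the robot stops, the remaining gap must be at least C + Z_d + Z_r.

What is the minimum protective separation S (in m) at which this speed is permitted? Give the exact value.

stop time T_s = (9/4)/4 = 0.5625 s
robot in T_r: 2.2500·0.3000 = 0.6750 m
braking distance = 2.2500²/(2·4.0000) = 0.6328 m
person approaches 1.6000·(0.3000+0.5625) = 1.3800 m
C+Z_d+Z_r = 0.0000+0.0400+0.0500 = 0.0900 m
S_min ≈ 0.6750+0.6328+1.3800+0.0900  ⇒  S_min = 8889/3200 m

S_min = 8889/3200 m = 2.7778 m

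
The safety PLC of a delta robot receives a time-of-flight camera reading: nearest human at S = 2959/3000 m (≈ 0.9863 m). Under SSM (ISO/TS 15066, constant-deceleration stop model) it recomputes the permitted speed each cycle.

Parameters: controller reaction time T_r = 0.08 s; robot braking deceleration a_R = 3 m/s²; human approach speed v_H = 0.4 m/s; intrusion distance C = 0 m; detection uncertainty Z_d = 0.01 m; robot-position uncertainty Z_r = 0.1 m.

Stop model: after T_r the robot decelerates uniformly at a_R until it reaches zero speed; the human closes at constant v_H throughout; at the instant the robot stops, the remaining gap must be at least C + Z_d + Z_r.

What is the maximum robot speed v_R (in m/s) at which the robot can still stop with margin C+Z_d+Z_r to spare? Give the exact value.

v_R_max = 17/10 m/s = 1.7000 m/s

quadratic (1/6)·v² + (16/75)·v + (-2533/3000) = 0
  disc = (16/75)² − 4·(1/6)·(-2533/3000) = 1521/2500 ; √disc = 39/50
  v_R = (−(16/75) + 39/50) / (2·(1/6)) = 17/10 m/s
check:
braking lasts T_s = (17/10)/3 = 0.5667 s
robot covers v_R·T_r = 1.7000·0.0800 = 0.1360 m before braking
braking distance = 1.7000²/(2·3.0000) = 0.4817 m
human closes 0.4000·0.6467 = 0.2587 m
C+Z_d+Z_r = 0.0000+0.0100+0.1000 = 0.1100 m
sum ≈ 0.1360+0.4817+0.2587+0.1100 ≈ 0.9863 m = S ✓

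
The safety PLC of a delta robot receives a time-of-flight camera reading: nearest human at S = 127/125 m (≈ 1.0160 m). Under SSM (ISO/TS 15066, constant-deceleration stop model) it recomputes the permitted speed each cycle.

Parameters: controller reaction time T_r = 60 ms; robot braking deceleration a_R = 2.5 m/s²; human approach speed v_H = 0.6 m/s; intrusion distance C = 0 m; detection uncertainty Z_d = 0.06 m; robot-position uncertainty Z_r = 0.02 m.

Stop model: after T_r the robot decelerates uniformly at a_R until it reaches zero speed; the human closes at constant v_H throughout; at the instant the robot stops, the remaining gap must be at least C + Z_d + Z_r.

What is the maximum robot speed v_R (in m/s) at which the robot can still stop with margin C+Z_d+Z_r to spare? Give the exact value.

v_R_max = 3/2 m/s = 1.5000 m/s

quadratic (1/5)·v² + (3/10)·v + (-9/10) = 0
  disc = (3/10)² − 4·(1/5)·(-9/10) = 81/100 ; √disc = 9/10
  v_R = (−(3/10) + 9/10) / (2·(1/5)) = 3/2 m/s
check:
stop time T_s = (3/2)/(5/2) = 0.6000 s
reaction-phase robot travel = 1.5000·0.0600 = 0.0900 m
braking distance = 1.5000²/(2·2.5000) = 0.4500 m
human closes 0.6000·0.6600 = 0.3960 m
C+Z_d+Z_r = 0.0000+0.0600+0.0200 = 0.0800 m
sum ≈ 0.0900+0.4500+0.3960+0.0800 ≈ 1.0160 m = S ✓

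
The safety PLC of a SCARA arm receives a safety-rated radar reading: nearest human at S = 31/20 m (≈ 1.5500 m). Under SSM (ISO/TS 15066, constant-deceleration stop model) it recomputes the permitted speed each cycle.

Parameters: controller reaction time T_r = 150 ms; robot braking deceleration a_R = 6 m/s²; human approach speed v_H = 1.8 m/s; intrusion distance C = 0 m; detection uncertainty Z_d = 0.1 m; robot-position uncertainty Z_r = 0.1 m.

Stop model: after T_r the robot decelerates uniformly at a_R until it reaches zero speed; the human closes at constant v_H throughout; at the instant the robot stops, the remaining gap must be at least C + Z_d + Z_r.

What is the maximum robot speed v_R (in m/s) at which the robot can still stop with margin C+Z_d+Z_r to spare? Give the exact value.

quadratic (1/12)·v² + (9/20)·v + (-27/25) = 0
  disc = (9/20)² − 4·(1/12)·(-27/25) = 9/16 ; √disc = 3/4
  v_R = (−(9/20) + 3/4) / (2·(1/12)) = 9/5 m/s
check:
stop time T_s = (9/5)/6 = 0.3000 s
robot in T_r: 1.8000·0.1500 = 0.2700 m
braking distance = 1.8000²/(2·6.0000) = 0.2700 m
human closes 1.8000·0.4500 = 0.8100 m
margins: 0.0000+0.1000+0.1000 = 0.2000 m
sum ≈ 0.2700+0.2700+0.8100+0.2000 ≈ 1.5500 m = S ✓

v_R_max = 9/5 m/s = 1.8000 m/s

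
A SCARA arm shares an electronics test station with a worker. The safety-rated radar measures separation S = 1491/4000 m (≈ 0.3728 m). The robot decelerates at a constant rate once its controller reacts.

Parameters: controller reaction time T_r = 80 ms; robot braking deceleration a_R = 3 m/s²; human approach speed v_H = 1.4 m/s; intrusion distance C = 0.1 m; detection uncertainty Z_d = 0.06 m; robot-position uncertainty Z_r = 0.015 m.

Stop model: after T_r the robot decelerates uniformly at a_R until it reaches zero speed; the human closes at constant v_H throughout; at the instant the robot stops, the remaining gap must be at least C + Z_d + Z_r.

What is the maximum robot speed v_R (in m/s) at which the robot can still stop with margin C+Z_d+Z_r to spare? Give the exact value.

quadratic (1/6)·v² + (41/75)·v + (-343/4000) = 0
  disc = (41/75)² − 4·(1/6)·(-343/4000) = 32041/90000 ; √disc = 179/300
  v_R = (−(41/75) + 179/300) / (2·(1/6)) = 3/20 m/s
check:
braking lasts T_s = (3/20)/3 = 0.0500 s
reaction-phase robot travel = 0.1500·0.0800 = 0.0120 m
braking distance = 0.1500²/(2·3.0000) = 0.0037 m
human closes 1.4000·0.1300 = 0.1820 m
residual clearance needed = 0.1000+0.0600+0.0150 = 0.1750 m
sum ≈ 0.0120+0.0037+0.1820+0.1750 ≈ 0.3728 m = S ✓

v_R_max = 3/20 m/s = 0.1500 m/s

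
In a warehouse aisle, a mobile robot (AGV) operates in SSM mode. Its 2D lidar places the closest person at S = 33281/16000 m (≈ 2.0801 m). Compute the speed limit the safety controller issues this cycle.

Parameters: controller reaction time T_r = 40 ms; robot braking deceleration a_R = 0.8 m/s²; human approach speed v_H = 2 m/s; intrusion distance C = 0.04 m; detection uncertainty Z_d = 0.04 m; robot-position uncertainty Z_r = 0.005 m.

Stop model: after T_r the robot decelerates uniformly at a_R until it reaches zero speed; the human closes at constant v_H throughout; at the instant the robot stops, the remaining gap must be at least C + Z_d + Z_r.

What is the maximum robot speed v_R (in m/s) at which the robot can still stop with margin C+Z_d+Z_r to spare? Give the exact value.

at the boundary: (5/8)·v² + (127/50)·v + (-30641/16000) = 0
  disc = (127/50)² − 4·(5/8)·(-30641/16000) = 1798281/160000 ; √disc = 1341/400
  v_R = (−(127/50) + 1341/400) / (2·(5/8)) = 13/20 m/s
check:
braking lasts T_s = (13/20)/(4/5) = 0.8125 s
robot in T_r: 0.6500·0.0400 = 0.0260 m
robot under decel: 0.6500²/(2·0.8000) = 0.2641 m
human over T_r+T_s: 2.0000·(0.0400+0.8125) = 1.7050 m
margins: 0.0400+0.0400+0.0050 = 0.0850 m
sum ≈ 0.0260+0.2641+1.7050+0.0850 ≈ 2.0801 m = S ✓

v_R_max = 13/20 m/s = 0.6500 m/s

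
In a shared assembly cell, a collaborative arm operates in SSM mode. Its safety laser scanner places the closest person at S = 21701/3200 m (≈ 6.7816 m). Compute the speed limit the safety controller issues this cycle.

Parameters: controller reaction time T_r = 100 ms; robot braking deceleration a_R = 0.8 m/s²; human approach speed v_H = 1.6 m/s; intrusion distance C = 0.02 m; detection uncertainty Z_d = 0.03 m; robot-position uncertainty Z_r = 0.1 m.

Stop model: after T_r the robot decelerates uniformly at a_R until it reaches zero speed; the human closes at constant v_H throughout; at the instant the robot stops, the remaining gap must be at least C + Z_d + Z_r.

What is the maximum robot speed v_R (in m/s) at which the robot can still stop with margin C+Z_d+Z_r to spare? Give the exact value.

v_R_max = 39/20 m/s = 1.9500 m/s

collect terms ⇒ (5/8)·v_R² + (21/10)·v_R + (-20709/3200) = 0
  disc = (21/10)² − 4·(5/8)·(-20709/3200) = 131769/6400 ; √disc = 363/80
  v_R = (−(21/10) + 363/80) / (2·(5/8)) = 39/20 m/s
check:
braking lasts T_s = (39/20)/(4/5) = 2.4375 s
robot covers v_R·T_r = 1.9500·0.1000 = 0.1950 m before braking
robot covers 1.9500·2.4375 − ½·0.8000·2.4375² = 2.3766 m while stopping
person approaches 1.6000·(0.1000+2.4375) = 4.0600 m
C+Z_d+Z_r = 0.0200+0.0300+0.1000 = 0.1500 m
sum ≈ 0.1950+2.3766+4.0600+0.1500 ≈ 6.7816 m = S ✓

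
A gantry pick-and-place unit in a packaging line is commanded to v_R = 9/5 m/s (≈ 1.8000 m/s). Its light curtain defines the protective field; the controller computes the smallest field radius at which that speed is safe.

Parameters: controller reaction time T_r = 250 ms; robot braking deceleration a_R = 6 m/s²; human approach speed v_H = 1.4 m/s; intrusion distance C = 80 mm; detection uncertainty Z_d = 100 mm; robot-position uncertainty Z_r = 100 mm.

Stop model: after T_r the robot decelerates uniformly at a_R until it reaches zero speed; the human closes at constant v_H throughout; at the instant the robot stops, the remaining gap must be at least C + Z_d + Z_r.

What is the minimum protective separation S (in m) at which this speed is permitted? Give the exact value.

braking lasts T_s = (9/5)/6 = 0.3000 s
reaction-phase robot travel = 1.8000·0.2500 = 0.4500 m
robot under decel: 1.8000²/(2·6.0000) = 0.2700 m
human closes 1.4000·0.5500 = 0.7700 m
C+Z_d+Z_r = 0.0800+0.1000+0.1000 = 0.2800 m
S_min ≈ 0.4500+0.2700+0.7700+0.2800  ⇒  S_min = 177/100 m

S_min = 177/100 m = 1.7700 m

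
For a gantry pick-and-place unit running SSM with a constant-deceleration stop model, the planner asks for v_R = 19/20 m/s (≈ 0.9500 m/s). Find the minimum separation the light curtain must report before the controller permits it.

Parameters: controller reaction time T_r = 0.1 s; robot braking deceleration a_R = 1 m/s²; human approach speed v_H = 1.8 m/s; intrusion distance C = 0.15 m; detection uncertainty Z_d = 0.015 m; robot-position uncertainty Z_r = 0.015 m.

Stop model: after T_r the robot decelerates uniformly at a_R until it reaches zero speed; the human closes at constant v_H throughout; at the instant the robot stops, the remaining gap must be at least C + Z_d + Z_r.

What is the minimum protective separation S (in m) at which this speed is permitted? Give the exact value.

T_s = v_R/a_R = (19/20)/1 = 0.9500 s
robot covers v_R·T_r = 0.9500·0.1000 = 0.0950 m before braking
robot under decel: 0.9500²/(2·1.0000) = 0.4512 m
person approaches 1.8000·(0.1000+0.9500) = 1.8900 m
residual clearance needed = 0.1500+0.0150+0.0150 = 0.1800 m
S_min ≈ 0.0950+0.4512+1.8900+0.1800  ⇒  S_min = 2093/800 m

S_min = 2093/800 m = 2.6162 m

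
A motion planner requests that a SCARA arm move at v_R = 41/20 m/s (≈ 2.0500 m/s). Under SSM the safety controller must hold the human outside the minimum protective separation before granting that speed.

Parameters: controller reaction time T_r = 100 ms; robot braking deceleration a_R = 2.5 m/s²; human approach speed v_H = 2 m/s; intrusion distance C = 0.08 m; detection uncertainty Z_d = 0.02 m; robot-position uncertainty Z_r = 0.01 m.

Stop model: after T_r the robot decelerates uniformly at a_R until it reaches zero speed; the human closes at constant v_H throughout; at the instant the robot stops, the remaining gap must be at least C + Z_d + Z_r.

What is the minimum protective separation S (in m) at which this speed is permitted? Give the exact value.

braking lasts T_s = (41/20)/(5/2) = 0.8200 s
robot in T_r: 2.0500·0.1000 = 0.2050 m
robot under decel: 2.0500²/(2·2.5000) = 0.8405 m
person approaches 2.0000·(0.1000+0.8200) = 1.8400 m
residual clearance needed = 0.0800+0.0200+0.0100 = 0.1100 m
S_min ≈ 0.2050+0.8405+1.8400+0.1100  ⇒  S_min = 5991/2000 m

S_min = 5991/2000 m = 2.9955 m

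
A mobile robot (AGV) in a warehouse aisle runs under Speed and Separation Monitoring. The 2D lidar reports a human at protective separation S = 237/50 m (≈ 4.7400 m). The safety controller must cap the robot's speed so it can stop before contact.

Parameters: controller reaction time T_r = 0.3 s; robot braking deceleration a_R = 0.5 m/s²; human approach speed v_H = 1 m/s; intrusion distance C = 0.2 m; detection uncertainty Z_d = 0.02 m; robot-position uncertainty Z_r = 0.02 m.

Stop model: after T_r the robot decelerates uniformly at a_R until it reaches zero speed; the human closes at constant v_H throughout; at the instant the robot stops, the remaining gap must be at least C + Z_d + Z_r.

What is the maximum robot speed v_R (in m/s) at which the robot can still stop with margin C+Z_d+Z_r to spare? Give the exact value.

v_R_max = 6/5 m/s = 1.2000 m/s

collect terms ⇒ (1)·v_R² + (23/10)·v_R + (-21/5) = 0
  disc = (23/10)² − 4·(1)·(-21/5) = 2209/100 ; √disc = 47/10
  v_R = (−(23/10) + 47/10) / (2·(1)) = 6/5 m/s
check:
stop time T_s = (6/5)/(1/2) = 2.4000 s
robot in T_r: 1.2000·0.3000 = 0.3600 m
robot covers 1.2000·2.4000 − ½·0.5000·2.4000² = 1.4400 m while stopping
human closes 1.0000·2.7000 = 2.7000 m
residual clearance needed = 0.2000+0.0200+0.0200 = 0.2400 m
sum ≈ 0.3600+1.4400+2.7000+0.2400 ≈ 4.7400 m = S ✓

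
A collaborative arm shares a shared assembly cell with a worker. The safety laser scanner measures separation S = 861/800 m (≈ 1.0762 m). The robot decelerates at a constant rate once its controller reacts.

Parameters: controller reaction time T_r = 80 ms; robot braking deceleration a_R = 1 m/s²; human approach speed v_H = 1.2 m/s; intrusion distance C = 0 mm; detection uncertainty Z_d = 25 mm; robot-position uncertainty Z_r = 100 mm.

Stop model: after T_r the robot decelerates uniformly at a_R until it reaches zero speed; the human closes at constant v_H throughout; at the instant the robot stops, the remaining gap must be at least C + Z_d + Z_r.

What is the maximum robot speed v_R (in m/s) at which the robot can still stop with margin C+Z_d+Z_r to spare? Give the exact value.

v_R_max = 11/20 m/s = 0.5500 m/s

at the boundary: (1/2)·v² + (32/25)·v + (-3421/4000) = 0
  disc = (32/25)² − 4·(1/2)·(-3421/4000) = 33489/10000 ; √disc = 183/100
  v_R = (−(32/25) + 183/100) / (2·(1/2)) = 11/20 m/s
check:
stop time T_s = (11/20)/1 = 0.5500 s
robot covers v_R·T_r = 0.5500·0.0800 = 0.0440 m before braking
robot under decel: 0.5500²/(2·1.0000) = 0.1512 m
human closes 1.2000·0.6300 = 0.7560 m
residual clearance needed = 0.0000+0.0250+0.1000 = 0.1250 m
sum ≈ 0.0440+0.1512+0.7560+0.1250 ≈ 1.0762 m = S ✓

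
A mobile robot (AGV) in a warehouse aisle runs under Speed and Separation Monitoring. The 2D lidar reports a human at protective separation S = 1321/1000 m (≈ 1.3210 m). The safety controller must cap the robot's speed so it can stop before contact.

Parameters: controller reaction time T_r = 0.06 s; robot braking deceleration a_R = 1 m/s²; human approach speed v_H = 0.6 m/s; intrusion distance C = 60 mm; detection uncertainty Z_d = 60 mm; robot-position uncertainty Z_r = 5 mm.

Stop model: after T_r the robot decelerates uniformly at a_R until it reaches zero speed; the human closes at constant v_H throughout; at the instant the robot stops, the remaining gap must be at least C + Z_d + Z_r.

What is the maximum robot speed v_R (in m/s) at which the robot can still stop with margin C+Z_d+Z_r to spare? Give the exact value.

v_R_max = 1 m/s = 1.0000 m/s

at the boundary: (1/2)·v² + (33/50)·v + (-29/25) = 0
  disc = (33/50)² − 4·(1/2)·(-29/25) = 6889/2500 ; √disc = 83/50
  v_R = (−(33/50) + 83/50) / (2·(1/2)) = 1 m/s
check:
stop time T_s = 1/1 = 1.0000 s
reaction-phase robot travel = 1.0000·0.0600 = 0.0600 m
robot under decel: 1.0000²/(2·1.0000) = 0.5000 m
human closes 0.6000·1.0600 = 0.6360 m
residual clearance needed = 0.0600+0.0600+0.0050 = 0.1250 m
sum ≈ 0.0600+0.5000+0.6360+0.1250 ≈ 1.3210 m = S ✓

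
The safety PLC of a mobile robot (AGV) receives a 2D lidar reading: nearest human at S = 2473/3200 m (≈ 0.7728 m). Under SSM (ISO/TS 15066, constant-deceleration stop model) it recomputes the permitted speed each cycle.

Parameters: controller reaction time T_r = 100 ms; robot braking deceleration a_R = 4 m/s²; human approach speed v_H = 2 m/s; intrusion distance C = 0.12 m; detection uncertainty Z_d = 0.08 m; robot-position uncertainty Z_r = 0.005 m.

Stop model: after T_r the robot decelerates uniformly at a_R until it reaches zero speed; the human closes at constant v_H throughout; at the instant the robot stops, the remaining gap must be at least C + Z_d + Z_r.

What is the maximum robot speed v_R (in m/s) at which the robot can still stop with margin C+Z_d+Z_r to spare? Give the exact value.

quadratic (1/8)·v² + (3/5)·v + (-1177/3200) = 0
  disc = (3/5)² − 4·(1/8)·(-1177/3200) = 3481/6400 ; √disc = 59/80
  v_R = (−(3/5) + 59/80) / (2·(1/8)) = 11/20 m/s
check:
T_s = v_R/a_R = (11/20)/4 = 0.1375 s
robot in T_r: 0.5500·0.1000 = 0.0550 m
braking distance = 0.5500²/(2·4.0000) = 0.0378 m
human over T_r+T_s: 2.0000·(0.1000+0.1375) = 0.4750 m
C+Z_d+Z_r = 0.1200+0.0800+0.0050 = 0.2050 m
sum ≈ 0.0550+0.0378+0.4750+0.2050 ≈ 0.7728 m = S ✓

v_R_max = 11/20 m/s = 0.5500 m/s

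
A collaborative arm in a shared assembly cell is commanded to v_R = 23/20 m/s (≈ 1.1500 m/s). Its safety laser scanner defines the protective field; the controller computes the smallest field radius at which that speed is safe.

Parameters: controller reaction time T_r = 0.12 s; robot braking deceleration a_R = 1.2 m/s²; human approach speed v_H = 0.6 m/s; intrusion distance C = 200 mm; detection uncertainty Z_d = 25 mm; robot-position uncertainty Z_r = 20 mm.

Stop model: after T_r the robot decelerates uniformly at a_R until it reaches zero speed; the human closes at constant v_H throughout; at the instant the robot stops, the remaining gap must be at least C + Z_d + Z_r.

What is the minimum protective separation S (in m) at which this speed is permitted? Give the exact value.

stop time T_s = (23/20)/(6/5) = 0.9583 s
robot covers v_R·T_r = 1.1500·0.1200 = 0.1380 m before braking
braking distance = 1.1500²/(2·1.2000) = 0.5510 m
human closes 0.6000·1.0783 = 0.6470 m
residual clearance needed = 0.2000+0.0250+0.0200 = 0.2450 m
S_min ≈ 0.1380+0.5510+0.6470+0.2450  ⇒  S_min = 7589/4800 m

S_min = 7589/4800 m = 1.5810 m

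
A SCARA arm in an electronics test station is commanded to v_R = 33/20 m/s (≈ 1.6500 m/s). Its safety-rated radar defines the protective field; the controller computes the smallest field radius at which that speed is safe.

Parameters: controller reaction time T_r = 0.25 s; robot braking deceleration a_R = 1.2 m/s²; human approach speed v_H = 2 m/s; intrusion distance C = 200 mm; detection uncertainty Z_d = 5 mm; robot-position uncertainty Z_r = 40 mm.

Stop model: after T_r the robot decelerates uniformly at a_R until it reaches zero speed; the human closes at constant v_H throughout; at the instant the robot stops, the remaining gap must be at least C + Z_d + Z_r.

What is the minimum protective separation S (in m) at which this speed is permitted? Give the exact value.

T_s = v_R/a_R = (33/20)/(6/5) = 1.3750 s
reaction-phase robot travel = 1.6500·0.2500 = 0.4125 m
robot under decel: 1.6500²/(2·1.2000) = 1.1344 m
human closes 2.0000·1.6250 = 3.2500 m
C+Z_d+Z_r = 0.2000+0.0050+0.0400 = 0.2450 m
S_min ≈ 0.4125+1.1344+3.2500+0.2450  ⇒  S_min = 8067/1600 m

S_min = 8067/1600 m = 5.0419 m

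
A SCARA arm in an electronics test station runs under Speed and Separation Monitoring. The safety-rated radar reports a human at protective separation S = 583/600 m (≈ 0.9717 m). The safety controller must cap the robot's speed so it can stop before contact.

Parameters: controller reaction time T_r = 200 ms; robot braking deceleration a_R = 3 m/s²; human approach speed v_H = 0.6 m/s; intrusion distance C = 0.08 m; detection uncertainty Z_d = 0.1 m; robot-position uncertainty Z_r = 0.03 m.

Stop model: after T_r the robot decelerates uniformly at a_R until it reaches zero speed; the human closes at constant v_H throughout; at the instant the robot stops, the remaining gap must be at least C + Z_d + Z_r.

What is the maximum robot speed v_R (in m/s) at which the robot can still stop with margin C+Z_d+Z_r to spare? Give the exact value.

at the boundary: (1/6)·v² + (2/5)·v + (-77/120) = 0
  disc = (2/5)² − 4·(1/6)·(-77/120) = 529/900 ; √disc = 23/30
  v_R = (−(2/5) + 23/30) / (2·(1/6)) = 11/10 m/s
check:
stop time T_s = (11/10)/3 = 0.3667 s
robot in T_r: 1.1000·0.2000 = 0.2200 m
robot under decel: 1.1000²/(2·3.0000) = 0.2017 m
human closes 0.6000·0.5667 = 0.3400 m
C+Z_d+Z_r = 0.0800+0.1000+0.0300 = 0.2100 m
sum ≈ 0.2200+0.2017+0.3400+0.2100 ≈ 0.9717 m = S ✓

v_R_max = 11/10 m/s = 1.1000 m/s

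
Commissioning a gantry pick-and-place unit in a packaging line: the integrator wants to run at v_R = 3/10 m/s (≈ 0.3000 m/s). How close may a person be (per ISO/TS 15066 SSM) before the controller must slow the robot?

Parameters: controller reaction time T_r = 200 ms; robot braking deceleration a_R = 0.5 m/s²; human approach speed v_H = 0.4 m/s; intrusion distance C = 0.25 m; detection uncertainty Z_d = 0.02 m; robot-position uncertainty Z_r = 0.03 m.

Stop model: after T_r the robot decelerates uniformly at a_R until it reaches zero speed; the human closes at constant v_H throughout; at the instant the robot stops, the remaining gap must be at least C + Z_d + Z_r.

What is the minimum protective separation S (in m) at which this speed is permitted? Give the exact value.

stop time T_s = (3/10)/(1/2) = 0.6000 s
robot in T_r: 0.3000·0.2000 = 0.0600 m
robot under decel: 0.3000²/(2·0.5000) = 0.0900 m
human over T_r+T_s: 0.4000·(0.2000+0.6000) = 0.3200 m
C+Z_d+Z_r = 0.2500+0.0200+0.0300 = 0.3000 m
S_min ≈ 0.0600+0.0900+0.3200+0.3000  ⇒  S_min = 77/100 m

S_min = 77/100 m = 0.7700 m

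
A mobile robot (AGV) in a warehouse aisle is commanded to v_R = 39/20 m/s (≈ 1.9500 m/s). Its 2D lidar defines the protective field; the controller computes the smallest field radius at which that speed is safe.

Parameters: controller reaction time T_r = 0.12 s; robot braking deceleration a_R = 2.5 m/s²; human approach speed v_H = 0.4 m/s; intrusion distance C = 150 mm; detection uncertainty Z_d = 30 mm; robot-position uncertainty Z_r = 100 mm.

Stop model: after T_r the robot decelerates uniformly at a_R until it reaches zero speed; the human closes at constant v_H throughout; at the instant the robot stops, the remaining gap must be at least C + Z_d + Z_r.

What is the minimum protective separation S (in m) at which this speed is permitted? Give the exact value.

S_min = 3269/2000 m = 1.6345 m

T_s = v_R/a_R = (39/20)/(5/2) = 0.7800 s
reaction-phase robot travel = 1.9500·0.1200 = 0.2340 m
robot under decel: 1.9500²/(2·2.5000) = 0.7605 m
human closes 0.4000·0.9000 = 0.3600 m
margins: 0.1500+0.0300+0.1000 = 0.2800 m
S_min ≈ 0.2340+0.7605+0.3600+0.2800  ⇒  S_min = 3269/2000 m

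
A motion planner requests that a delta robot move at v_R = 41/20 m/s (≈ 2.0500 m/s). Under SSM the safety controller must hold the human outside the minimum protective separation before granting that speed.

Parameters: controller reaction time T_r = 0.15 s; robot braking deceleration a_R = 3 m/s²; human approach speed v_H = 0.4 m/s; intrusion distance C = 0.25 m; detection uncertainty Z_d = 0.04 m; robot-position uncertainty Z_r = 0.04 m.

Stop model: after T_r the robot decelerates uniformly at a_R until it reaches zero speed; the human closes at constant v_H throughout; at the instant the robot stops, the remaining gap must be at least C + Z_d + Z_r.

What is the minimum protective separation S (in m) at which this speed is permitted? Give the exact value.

S_min = 1337/800 m = 1.6712 m

braking lasts T_s = (41/20)/3 = 0.6833 s
robot covers v_R·T_r = 2.0500·0.1500 = 0.3075 m before braking
robot under decel: 2.0500²/(2·3.0000) = 0.7004 m
person approaches 0.4000·(0.1500+0.6833) = 0.3333 m
residual clearance needed = 0.2500+0.0400+0.0400 = 0.3300 m
S_min ≈ 0.3075+0.7004+0.3333+0.3300  ⇒  S_min = 1337/800 m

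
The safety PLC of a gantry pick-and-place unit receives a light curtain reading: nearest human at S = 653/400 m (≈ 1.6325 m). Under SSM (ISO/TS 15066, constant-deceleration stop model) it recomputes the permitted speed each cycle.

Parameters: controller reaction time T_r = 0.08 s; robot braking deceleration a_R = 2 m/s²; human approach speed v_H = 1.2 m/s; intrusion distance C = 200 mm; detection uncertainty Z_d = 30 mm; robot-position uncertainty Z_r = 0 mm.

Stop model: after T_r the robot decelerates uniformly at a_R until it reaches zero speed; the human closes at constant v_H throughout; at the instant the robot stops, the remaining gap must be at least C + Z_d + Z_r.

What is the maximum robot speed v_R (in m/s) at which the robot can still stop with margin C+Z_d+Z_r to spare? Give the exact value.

v_R_max = 13/10 m/s = 1.3000 m/s

collect terms ⇒ (1/4)·v_R² + (17/25)·v_R + (-2613/2000) = 0
  disc = (17/25)² − 4·(1/4)·(-2613/2000) = 17689/10000 ; √disc = 133/100
  v_R = (−(17/25) + 133/100) / (2·(1/4)) = 13/10 m/s
check:
stop time T_s = (13/10)/2 = 0.6500 s
reaction-phase robot travel = 1.3000·0.0800 = 0.1040 m
braking distance = 1.3000²/(2·2.0000) = 0.4225 m
human over T_r+T_s: 1.2000·(0.0800+0.6500) = 0.8760 m
C+Z_d+Z_r = 0.2000+0.0300+0.0000 = 0.2300 m
sum ≈ 0.1040+0.4225+0.8760+0.2300 ≈ 1.6325 m = S ✓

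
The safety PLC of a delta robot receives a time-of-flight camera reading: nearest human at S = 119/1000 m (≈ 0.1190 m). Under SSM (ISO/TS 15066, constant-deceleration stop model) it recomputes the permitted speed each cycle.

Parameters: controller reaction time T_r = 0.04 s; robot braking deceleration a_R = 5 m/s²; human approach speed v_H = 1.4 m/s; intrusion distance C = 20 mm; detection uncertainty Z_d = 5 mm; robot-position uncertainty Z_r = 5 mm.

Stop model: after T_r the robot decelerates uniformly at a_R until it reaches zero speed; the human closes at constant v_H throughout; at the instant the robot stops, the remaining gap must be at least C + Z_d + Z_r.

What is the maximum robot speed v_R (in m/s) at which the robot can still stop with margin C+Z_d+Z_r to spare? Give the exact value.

collect terms ⇒ (1/10)·v_R² + (8/25)·v_R + (-33/1000) = 0
  disc = (8/25)² − 4·(1/10)·(-33/1000) = 289/2500 ; √disc = 17/50
  v_R = (−(8/25) + 17/50) / (2·(1/10)) = 1/10 m/s
check:
braking lasts T_s = (1/10)/5 = 0.0200 s
robot covers v_R·T_r = 0.1000·0.0400 = 0.0040 m before braking
robot covers 0.1000·0.0200 − ½·5.0000·0.0200² = 0.0010 m while stopping
person approaches 1.4000·(0.0400+0.0200) = 0.0840 m
C+Z_d+Z_r = 0.0200+0.0050+0.0050 = 0.0300 m
sum ≈ 0.0040+0.0010+0.0840+0.0300 ≈ 0.1190 m = S ✓

v_R_max = 1/10 m/s = 0.1000 m/s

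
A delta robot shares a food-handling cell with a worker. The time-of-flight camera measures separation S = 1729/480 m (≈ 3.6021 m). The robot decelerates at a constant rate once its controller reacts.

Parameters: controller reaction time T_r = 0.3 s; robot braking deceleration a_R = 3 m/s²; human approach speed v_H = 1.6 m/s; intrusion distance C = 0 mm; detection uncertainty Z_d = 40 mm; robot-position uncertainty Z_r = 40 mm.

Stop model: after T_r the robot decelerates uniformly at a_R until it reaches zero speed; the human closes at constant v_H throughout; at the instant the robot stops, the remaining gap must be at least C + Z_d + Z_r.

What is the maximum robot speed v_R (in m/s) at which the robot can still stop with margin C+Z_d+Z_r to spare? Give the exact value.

at the boundary: (1/6)·v² + (5/6)·v + (-7301/2400) = 0
  disc = (5/6)² − 4·(1/6)·(-7301/2400) = 1089/400 ; √disc = 33/20
  v_R = (−(5/6) + 33/20) / (2·(1/6)) = 49/20 m/s
check:
T_s = v_R/a_R = (49/20)/3 = 0.8167 s
reaction-phase robot travel = 2.4500·0.3000 = 0.7350 m
robot covers 2.4500·0.8167 − ½·3.0000·0.8167² = 1.0004 m while stopping
human over T_r+T_s: 1.6000·(0.3000+0.8167) = 1.7867 m
margins: 0.0000+0.0400+0.0400 = 0.0800 m
sum ≈ 0.7350+1.0004+1.7867+0.0800 ≈ 3.6021 m = S ✓

v_R_max = 49/20 m/s = 2.4500 m/s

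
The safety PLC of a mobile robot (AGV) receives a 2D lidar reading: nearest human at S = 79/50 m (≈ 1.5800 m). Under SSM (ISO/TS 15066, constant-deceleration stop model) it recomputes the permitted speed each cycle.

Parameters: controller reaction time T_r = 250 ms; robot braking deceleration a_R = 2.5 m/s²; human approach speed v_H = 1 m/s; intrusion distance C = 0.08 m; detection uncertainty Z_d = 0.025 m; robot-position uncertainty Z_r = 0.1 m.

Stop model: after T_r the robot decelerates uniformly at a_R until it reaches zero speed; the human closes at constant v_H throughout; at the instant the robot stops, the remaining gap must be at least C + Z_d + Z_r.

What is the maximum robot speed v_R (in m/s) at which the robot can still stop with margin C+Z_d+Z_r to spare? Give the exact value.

v_R_max = 5/4 m/s = 1.2500 m/s

collect terms ⇒ (1/5)·v_R² + (13/20)·v_R + (-9/8) = 0
  disc = (13/20)² − 4·(1/5)·(-9/8) = 529/400 ; √disc = 23/20
  v_R = (−(13/20) + 23/20) / (2·(1/5)) = 5/4 m/s
check:
stop time T_s = (5/4)/(5/2) = 0.5000 s
robot in T_r: 1.2500·0.2500 = 0.3125 m
robot under decel: 1.2500²/(2·2.5000) = 0.3125 m
human over T_r+T_s: 1.0000·(0.2500+0.5000) = 0.7500 m
residual clearance needed = 0.0800+0.0250+0.1000 = 0.2050 m
sum ≈ 0.3125+0.3125+0.7500+0.2050 ≈ 1.5800 m = S ✓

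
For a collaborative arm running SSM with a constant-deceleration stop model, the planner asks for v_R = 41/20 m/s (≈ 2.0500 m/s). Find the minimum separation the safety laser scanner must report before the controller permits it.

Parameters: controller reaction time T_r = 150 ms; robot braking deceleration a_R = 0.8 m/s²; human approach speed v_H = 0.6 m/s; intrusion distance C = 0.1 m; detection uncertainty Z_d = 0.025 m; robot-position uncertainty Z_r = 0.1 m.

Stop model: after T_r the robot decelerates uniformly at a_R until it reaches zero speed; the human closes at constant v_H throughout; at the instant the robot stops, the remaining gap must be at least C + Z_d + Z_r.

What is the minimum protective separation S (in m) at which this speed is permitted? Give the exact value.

T_s = v_R/a_R = (41/20)/(4/5) = 2.5625 s
robot covers v_R·T_r = 2.0500·0.1500 = 0.3075 m before braking
robot under decel: 2.0500²/(2·0.8000) = 2.6266 m
human over T_r+T_s: 0.6000·(0.1500+2.5625) = 1.6275 m
C+Z_d+Z_r = 0.1000+0.0250+0.1000 = 0.2250 m
S_min ≈ 0.3075+2.6266+1.6275+0.2250  ⇒  S_min = 15317/3200 m

S_min = 15317/3200 m = 4.7866 m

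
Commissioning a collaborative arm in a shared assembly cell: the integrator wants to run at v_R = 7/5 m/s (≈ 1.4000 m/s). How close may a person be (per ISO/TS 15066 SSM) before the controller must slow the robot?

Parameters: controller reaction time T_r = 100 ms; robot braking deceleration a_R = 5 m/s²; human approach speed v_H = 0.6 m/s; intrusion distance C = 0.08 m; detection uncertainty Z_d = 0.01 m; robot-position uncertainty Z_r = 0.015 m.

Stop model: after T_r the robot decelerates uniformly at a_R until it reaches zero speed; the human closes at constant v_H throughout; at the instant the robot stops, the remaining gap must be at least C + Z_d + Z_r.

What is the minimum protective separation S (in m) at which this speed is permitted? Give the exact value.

S_min = 669/1000 m = 0.6690 m

T_s = v_R/a_R = (7/5)/5 = 0.2800 s
robot in T_r: 1.4000·0.1000 = 0.1400 m
braking distance = 1.4000²/(2·5.0000) = 0.1960 m
human closes 0.6000·0.3800 = 0.2280 m
residual clearance needed = 0.0800+0.0100+0.0150 = 0.1050 m
S_min ≈ 0.1400+0.1960+0.2280+0.1050  ⇒  S_min = 669/1000 m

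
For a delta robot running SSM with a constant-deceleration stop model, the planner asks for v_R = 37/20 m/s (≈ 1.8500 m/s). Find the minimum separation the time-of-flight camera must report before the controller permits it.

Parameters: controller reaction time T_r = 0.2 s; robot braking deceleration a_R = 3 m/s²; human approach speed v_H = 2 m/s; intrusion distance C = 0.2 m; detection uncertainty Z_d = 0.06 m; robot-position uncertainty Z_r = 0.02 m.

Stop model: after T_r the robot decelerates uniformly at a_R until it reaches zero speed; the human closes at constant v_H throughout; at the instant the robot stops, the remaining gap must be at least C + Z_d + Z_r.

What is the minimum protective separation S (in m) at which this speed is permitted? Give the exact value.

stop time T_s = (37/20)/3 = 0.6167 s
robot covers v_R·T_r = 1.8500·0.2000 = 0.3700 m before braking
robot under decel: 1.8500²/(2·3.0000) = 0.5704 m
human over T_r+T_s: 2.0000·(0.2000+0.6167) = 1.6333 m
residual clearance needed = 0.2000+0.0600+0.0200 = 0.2800 m
S_min ≈ 0.3700+0.5704+1.6333+0.2800  ⇒  S_min = 2283/800 m

S_min = 2283/800 m = 2.8537 m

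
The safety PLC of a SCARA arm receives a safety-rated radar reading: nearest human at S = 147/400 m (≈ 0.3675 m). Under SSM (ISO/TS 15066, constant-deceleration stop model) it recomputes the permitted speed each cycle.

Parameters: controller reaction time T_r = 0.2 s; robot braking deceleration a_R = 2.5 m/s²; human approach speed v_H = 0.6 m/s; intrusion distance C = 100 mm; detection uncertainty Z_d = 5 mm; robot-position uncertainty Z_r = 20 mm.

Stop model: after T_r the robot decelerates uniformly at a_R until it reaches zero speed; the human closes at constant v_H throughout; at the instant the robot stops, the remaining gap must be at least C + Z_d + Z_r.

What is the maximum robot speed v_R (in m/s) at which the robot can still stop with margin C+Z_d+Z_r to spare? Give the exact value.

v_R_max = 1/4 m/s = 0.2500 m/s

quadratic (1/5)·v² + (11/25)·v + (-49/400) = 0
  disc = (11/25)² − 4·(1/5)·(-49/400) = 729/2500 ; √disc = 27/50
  v_R = (−(11/25) + 27/50) / (2·(1/5)) = 1/4 m/s
check:
braking lasts T_s = (1/4)/(5/2) = 0.1000 s
robot covers v_R·T_r = 0.2500·0.2000 = 0.0500 m before braking
robot under decel: 0.2500²/(2·2.5000) = 0.0125 m
person approaches 0.6000·(0.2000+0.1000) = 0.1800 m
C+Z_d+Z_r = 0.1000+0.0050+0.0200 = 0.1250 m
sum ≈ 0.0500+0.0125+0.1800+0.1250 ≈ 0.3675 m = S ✓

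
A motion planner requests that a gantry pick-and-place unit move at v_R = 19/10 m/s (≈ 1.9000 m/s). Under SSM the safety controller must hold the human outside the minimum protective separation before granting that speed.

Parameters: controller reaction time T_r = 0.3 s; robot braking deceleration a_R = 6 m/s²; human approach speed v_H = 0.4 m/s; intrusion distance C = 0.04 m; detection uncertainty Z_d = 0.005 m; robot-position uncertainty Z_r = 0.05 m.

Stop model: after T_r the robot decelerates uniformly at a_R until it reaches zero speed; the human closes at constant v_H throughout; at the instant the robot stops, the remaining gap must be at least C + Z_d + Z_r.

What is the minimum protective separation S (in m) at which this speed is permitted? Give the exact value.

braking lasts T_s = (19/10)/6 = 0.3167 s
robot covers v_R·T_r = 1.9000·0.3000 = 0.5700 m before braking
robot under decel: 1.9000²/(2·6.0000) = 0.3008 m
human closes 0.4000·0.6167 = 0.2467 m
C+Z_d+Z_r = 0.0400+0.0050+0.0500 = 0.0950 m
S_min ≈ 0.5700+0.3008+0.2467+0.0950  ⇒  S_min = 97/80 m

S_min = 97/80 m = 1.2125 m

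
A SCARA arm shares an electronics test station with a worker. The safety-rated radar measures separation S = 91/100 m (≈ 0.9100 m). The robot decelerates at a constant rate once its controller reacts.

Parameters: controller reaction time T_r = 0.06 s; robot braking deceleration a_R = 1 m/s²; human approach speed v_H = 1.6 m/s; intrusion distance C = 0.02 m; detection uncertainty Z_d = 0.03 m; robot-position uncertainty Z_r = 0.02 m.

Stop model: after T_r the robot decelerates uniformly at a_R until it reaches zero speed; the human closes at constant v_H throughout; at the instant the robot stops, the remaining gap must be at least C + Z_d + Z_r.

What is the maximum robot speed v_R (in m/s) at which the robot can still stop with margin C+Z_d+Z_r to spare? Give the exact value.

collect terms ⇒ (1/2)·v_R² + (83/50)·v_R + (-93/125) = 0
  disc = (83/50)² − 4·(1/2)·(-93/125) = 10609/2500 ; √disc = 103/50
  v_R = (−(83/50) + 103/50) / (2·(1/2)) = 2/5 m/s
check:
braking lasts T_s = (2/5)/1 = 0.4000 s
reaction-phase robot travel = 0.4000·0.0600 = 0.0240 m
braking distance = 0.4000²/(2·1.0000) = 0.0800 m
human over T_r+T_s: 1.6000·(0.0600+0.4000) = 0.7360 m
C+Z_d+Z_r = 0.0200+0.0300+0.0200 = 0.0700 m
sum ≈ 0.0240+0.0800+0.7360+0.0700 ≈ 0.9100 m = S ✓

v_R_max = 2/5 m/s = 0.4000 m/s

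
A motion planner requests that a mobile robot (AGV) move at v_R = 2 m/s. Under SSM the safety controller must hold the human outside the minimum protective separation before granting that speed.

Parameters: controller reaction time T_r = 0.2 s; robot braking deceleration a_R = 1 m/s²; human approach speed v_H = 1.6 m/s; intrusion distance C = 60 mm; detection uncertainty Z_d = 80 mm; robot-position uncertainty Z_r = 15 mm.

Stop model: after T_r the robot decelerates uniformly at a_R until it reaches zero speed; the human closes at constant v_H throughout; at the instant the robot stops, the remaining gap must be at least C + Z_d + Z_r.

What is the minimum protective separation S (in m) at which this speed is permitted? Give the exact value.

S_min = 243/40 m = 6.0750 m

stop time T_s = 2/1 = 2.0000 s
reaction-phase robot travel = 2.0000·0.2000 = 0.4000 m
robot under decel: 2.0000²/(2·1.0000) = 2.0000 m
human closes 1.6000·2.2000 = 3.5200 m
residual clearance needed = 0.0600+0.0800+0.0150 = 0.1550 m
S_min ≈ 0.4000+2.0000+3.5200+0.1550  ⇒  S_min = 243/40 m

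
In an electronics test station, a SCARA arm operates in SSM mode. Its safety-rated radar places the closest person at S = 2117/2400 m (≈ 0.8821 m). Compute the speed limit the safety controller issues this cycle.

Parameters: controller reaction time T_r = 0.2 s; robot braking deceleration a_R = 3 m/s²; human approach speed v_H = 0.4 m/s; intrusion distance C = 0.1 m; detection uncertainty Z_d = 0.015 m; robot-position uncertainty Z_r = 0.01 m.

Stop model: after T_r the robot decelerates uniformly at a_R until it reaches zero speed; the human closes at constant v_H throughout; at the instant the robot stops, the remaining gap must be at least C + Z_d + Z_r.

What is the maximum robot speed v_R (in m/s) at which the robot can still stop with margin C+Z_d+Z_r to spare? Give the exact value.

v_R_max = 5/4 m/s = 1.2500 m/s

collect terms ⇒ (1/6)·v_R² + (1/3)·v_R + (-65/96) = 0
  disc = (1/3)² − 4·(1/6)·(-65/96) = 9/16 ; √disc = 3/4
  v_R = (−(1/3) + 3/4) / (2·(1/6)) = 5/4 m/s
check:
T_s = v_R/a_R = (5/4)/3 = 0.4167 s
robot covers v_R·T_r = 1.2500·0.2000 = 0.2500 m before braking
braking distance = 1.2500²/(2·3.0000) = 0.2604 m
human over T_r+T_s: 0.4000·(0.2000+0.4167) = 0.2467 m
residual clearance needed = 0.1000+0.0150+0.0100 = 0.1250 m
sum ≈ 0.2500+0.2604+0.2467+0.1250 ≈ 0.8821 m = S ✓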